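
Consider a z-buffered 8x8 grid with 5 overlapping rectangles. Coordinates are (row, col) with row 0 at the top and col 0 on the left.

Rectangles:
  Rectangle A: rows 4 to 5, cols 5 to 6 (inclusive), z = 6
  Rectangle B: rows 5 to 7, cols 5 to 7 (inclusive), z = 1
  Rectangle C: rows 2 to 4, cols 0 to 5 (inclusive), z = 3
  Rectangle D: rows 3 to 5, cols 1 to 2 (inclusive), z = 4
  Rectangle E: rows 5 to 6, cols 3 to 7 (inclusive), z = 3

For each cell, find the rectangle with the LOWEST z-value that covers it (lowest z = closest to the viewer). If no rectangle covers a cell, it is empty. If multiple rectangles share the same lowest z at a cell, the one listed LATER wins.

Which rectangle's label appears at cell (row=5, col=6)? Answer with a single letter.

Answer: B

Derivation:
Check cell (5,6):
  A: rows 4-5 cols 5-6 z=6 -> covers; best now A (z=6)
  B: rows 5-7 cols 5-7 z=1 -> covers; best now B (z=1)
  C: rows 2-4 cols 0-5 -> outside (row miss)
  D: rows 3-5 cols 1-2 -> outside (col miss)
  E: rows 5-6 cols 3-7 z=3 -> covers; best now B (z=1)
Winner: B at z=1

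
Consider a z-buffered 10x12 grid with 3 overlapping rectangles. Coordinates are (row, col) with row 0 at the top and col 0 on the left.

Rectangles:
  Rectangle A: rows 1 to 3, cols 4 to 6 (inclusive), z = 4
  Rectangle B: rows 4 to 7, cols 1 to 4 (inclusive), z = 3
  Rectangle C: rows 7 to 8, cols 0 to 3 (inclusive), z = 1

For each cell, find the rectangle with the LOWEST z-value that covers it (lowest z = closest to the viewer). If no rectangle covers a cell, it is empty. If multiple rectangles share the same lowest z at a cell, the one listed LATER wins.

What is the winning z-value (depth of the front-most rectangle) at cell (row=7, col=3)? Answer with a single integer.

Answer: 1

Derivation:
Check cell (7,3):
  A: rows 1-3 cols 4-6 -> outside (row miss)
  B: rows 4-7 cols 1-4 z=3 -> covers; best now B (z=3)
  C: rows 7-8 cols 0-3 z=1 -> covers; best now C (z=1)
Winner: C at z=1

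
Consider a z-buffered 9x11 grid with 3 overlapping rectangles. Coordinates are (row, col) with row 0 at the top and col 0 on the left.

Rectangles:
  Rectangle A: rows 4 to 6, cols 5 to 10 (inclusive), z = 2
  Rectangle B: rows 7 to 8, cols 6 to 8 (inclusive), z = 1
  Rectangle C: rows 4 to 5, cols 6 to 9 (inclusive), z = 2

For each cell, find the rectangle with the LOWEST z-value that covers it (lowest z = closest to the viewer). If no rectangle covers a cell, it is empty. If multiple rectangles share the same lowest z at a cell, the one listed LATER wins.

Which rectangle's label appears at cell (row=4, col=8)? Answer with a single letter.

Answer: C

Derivation:
Check cell (4,8):
  A: rows 4-6 cols 5-10 z=2 -> covers; best now A (z=2)
  B: rows 7-8 cols 6-8 -> outside (row miss)
  C: rows 4-5 cols 6-9 z=2 -> covers; best now C (z=2)
Winner: C at z=2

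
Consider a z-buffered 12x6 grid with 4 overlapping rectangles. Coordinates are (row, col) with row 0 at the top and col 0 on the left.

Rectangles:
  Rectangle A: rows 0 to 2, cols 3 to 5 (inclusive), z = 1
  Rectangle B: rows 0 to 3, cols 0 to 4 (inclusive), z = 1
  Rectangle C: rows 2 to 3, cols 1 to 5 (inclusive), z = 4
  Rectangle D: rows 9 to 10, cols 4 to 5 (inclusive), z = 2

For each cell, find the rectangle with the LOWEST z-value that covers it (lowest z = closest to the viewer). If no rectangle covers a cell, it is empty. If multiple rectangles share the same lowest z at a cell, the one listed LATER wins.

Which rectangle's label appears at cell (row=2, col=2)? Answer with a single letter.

Answer: B

Derivation:
Check cell (2,2):
  A: rows 0-2 cols 3-5 -> outside (col miss)
  B: rows 0-3 cols 0-4 z=1 -> covers; best now B (z=1)
  C: rows 2-3 cols 1-5 z=4 -> covers; best now B (z=1)
  D: rows 9-10 cols 4-5 -> outside (row miss)
Winner: B at z=1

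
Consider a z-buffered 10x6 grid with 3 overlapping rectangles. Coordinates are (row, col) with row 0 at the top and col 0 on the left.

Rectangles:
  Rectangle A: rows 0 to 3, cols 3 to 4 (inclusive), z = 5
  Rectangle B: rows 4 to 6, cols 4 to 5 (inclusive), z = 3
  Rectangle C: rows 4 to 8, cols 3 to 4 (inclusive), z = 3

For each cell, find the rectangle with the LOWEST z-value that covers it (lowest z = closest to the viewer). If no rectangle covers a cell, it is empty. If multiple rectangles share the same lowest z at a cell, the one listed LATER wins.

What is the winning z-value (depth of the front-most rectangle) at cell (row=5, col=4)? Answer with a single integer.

Check cell (5,4):
  A: rows 0-3 cols 3-4 -> outside (row miss)
  B: rows 4-6 cols 4-5 z=3 -> covers; best now B (z=3)
  C: rows 4-8 cols 3-4 z=3 -> covers; best now C (z=3)
Winner: C at z=3

Answer: 3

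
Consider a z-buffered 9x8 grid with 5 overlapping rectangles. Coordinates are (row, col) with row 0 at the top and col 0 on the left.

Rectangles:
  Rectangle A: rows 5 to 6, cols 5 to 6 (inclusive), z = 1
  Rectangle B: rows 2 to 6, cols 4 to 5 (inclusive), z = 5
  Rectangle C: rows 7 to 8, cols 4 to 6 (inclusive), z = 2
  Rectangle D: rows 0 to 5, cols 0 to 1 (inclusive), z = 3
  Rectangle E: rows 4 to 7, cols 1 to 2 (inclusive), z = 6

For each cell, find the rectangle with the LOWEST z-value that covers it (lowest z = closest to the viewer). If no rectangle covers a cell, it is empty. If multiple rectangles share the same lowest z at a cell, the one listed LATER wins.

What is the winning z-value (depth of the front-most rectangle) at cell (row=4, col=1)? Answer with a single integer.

Check cell (4,1):
  A: rows 5-6 cols 5-6 -> outside (row miss)
  B: rows 2-6 cols 4-5 -> outside (col miss)
  C: rows 7-8 cols 4-6 -> outside (row miss)
  D: rows 0-5 cols 0-1 z=3 -> covers; best now D (z=3)
  E: rows 4-7 cols 1-2 z=6 -> covers; best now D (z=3)
Winner: D at z=3

Answer: 3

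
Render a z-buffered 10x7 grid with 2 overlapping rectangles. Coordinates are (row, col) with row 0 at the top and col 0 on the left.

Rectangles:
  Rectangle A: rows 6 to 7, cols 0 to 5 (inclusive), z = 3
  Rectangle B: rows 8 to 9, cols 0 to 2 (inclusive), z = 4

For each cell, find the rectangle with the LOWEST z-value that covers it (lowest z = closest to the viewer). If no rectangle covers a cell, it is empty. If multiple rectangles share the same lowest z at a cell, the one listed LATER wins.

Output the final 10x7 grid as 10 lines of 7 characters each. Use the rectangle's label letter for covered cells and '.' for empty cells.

.......
.......
.......
.......
.......
.......
AAAAAA.
AAAAAA.
BBB....
BBB....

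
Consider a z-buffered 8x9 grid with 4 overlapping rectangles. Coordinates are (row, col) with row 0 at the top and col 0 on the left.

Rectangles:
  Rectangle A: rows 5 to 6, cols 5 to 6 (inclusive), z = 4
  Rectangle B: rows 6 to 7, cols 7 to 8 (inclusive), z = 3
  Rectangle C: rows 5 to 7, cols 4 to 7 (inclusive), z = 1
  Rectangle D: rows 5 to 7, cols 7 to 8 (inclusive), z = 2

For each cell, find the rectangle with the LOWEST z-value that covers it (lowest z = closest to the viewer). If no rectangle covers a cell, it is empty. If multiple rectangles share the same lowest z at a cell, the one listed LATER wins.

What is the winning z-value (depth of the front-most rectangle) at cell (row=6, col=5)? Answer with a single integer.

Check cell (6,5):
  A: rows 5-6 cols 5-6 z=4 -> covers; best now A (z=4)
  B: rows 6-7 cols 7-8 -> outside (col miss)
  C: rows 5-7 cols 4-7 z=1 -> covers; best now C (z=1)
  D: rows 5-7 cols 7-8 -> outside (col miss)
Winner: C at z=1

Answer: 1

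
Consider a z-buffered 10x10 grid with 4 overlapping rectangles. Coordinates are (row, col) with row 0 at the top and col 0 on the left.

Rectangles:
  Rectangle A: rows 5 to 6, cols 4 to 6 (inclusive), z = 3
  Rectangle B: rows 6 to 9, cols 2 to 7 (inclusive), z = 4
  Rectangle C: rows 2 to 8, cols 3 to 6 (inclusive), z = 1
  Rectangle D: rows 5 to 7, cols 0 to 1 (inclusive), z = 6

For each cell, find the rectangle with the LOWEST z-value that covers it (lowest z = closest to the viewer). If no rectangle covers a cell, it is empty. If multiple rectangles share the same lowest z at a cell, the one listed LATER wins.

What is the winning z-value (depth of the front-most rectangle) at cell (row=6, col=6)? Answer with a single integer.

Check cell (6,6):
  A: rows 5-6 cols 4-6 z=3 -> covers; best now A (z=3)
  B: rows 6-9 cols 2-7 z=4 -> covers; best now A (z=3)
  C: rows 2-8 cols 3-6 z=1 -> covers; best now C (z=1)
  D: rows 5-7 cols 0-1 -> outside (col miss)
Winner: C at z=1

Answer: 1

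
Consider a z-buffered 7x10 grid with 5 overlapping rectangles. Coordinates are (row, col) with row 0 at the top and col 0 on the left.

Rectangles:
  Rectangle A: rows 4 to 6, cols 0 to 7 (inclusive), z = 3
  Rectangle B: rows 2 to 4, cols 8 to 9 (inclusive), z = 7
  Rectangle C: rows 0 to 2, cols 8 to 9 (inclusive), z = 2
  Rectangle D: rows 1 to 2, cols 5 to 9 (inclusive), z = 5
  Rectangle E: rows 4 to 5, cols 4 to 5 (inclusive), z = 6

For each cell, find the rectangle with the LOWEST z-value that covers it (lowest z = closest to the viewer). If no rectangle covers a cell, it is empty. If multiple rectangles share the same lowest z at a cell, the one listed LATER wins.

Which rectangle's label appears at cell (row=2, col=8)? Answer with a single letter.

Answer: C

Derivation:
Check cell (2,8):
  A: rows 4-6 cols 0-7 -> outside (row miss)
  B: rows 2-4 cols 8-9 z=7 -> covers; best now B (z=7)
  C: rows 0-2 cols 8-9 z=2 -> covers; best now C (z=2)
  D: rows 1-2 cols 5-9 z=5 -> covers; best now C (z=2)
  E: rows 4-5 cols 4-5 -> outside (row miss)
Winner: C at z=2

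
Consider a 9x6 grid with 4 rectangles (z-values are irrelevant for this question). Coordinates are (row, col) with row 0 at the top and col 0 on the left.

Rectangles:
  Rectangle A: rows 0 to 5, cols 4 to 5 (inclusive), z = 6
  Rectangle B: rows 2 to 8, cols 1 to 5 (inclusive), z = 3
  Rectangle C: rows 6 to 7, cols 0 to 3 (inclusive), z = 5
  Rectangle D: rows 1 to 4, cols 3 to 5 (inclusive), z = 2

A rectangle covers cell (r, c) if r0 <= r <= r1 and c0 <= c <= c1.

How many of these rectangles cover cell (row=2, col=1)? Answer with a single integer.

Check cell (2,1):
  A: rows 0-5 cols 4-5 -> outside (col miss)
  B: rows 2-8 cols 1-5 -> covers
  C: rows 6-7 cols 0-3 -> outside (row miss)
  D: rows 1-4 cols 3-5 -> outside (col miss)
Count covering = 1

Answer: 1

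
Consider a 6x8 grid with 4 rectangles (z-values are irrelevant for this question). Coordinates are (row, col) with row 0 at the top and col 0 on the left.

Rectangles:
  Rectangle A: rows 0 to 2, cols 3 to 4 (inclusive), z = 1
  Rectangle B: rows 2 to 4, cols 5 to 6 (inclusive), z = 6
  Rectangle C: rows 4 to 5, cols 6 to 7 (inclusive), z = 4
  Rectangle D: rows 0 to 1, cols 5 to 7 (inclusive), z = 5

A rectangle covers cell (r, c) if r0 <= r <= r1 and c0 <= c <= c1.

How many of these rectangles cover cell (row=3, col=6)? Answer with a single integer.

Answer: 1

Derivation:
Check cell (3,6):
  A: rows 0-2 cols 3-4 -> outside (row miss)
  B: rows 2-4 cols 5-6 -> covers
  C: rows 4-5 cols 6-7 -> outside (row miss)
  D: rows 0-1 cols 5-7 -> outside (row miss)
Count covering = 1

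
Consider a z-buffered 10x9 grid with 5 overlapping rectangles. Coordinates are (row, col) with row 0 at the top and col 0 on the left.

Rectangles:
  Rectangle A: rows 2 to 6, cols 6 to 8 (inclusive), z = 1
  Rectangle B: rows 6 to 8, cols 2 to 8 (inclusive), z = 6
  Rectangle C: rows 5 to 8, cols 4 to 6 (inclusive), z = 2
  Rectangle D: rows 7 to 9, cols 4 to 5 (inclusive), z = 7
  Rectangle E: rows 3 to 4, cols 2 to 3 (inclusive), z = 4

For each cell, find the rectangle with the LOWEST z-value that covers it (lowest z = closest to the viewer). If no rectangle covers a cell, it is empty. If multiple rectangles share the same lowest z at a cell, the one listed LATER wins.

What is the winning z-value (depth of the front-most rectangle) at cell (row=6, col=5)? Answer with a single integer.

Check cell (6,5):
  A: rows 2-6 cols 6-8 -> outside (col miss)
  B: rows 6-8 cols 2-8 z=6 -> covers; best now B (z=6)
  C: rows 5-8 cols 4-6 z=2 -> covers; best now C (z=2)
  D: rows 7-9 cols 4-5 -> outside (row miss)
  E: rows 3-4 cols 2-3 -> outside (row miss)
Winner: C at z=2

Answer: 2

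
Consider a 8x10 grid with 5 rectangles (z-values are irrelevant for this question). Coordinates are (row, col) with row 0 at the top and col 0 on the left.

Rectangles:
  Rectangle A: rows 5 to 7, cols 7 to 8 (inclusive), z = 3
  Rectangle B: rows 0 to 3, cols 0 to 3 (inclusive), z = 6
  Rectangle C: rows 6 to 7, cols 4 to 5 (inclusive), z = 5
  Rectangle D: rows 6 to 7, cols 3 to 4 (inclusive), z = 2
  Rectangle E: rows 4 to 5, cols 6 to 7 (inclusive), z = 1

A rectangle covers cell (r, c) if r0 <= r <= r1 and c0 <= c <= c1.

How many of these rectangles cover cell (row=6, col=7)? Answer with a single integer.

Check cell (6,7):
  A: rows 5-7 cols 7-8 -> covers
  B: rows 0-3 cols 0-3 -> outside (row miss)
  C: rows 6-7 cols 4-5 -> outside (col miss)
  D: rows 6-7 cols 3-4 -> outside (col miss)
  E: rows 4-5 cols 6-7 -> outside (row miss)
Count covering = 1

Answer: 1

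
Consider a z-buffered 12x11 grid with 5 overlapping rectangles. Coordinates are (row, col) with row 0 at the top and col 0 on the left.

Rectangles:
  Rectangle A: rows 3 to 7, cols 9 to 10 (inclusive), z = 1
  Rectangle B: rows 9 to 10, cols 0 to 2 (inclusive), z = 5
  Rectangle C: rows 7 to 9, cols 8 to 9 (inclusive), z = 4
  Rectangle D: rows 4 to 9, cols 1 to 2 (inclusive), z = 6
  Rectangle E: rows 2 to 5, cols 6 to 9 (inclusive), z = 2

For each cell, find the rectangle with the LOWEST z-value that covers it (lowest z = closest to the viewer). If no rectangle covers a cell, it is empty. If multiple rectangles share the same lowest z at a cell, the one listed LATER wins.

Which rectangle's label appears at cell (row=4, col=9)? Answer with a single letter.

Answer: A

Derivation:
Check cell (4,9):
  A: rows 3-7 cols 9-10 z=1 -> covers; best now A (z=1)
  B: rows 9-10 cols 0-2 -> outside (row miss)
  C: rows 7-9 cols 8-9 -> outside (row miss)
  D: rows 4-9 cols 1-2 -> outside (col miss)
  E: rows 2-5 cols 6-9 z=2 -> covers; best now A (z=1)
Winner: A at z=1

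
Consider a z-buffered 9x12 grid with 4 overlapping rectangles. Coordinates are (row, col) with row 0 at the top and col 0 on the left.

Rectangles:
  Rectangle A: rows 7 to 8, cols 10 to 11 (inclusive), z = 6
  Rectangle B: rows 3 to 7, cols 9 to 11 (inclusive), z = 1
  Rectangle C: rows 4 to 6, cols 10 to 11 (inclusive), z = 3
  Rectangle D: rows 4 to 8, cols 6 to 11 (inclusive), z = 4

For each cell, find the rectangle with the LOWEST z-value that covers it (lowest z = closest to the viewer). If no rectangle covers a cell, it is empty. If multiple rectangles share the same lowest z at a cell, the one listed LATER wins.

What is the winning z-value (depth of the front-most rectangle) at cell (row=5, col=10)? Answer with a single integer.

Check cell (5,10):
  A: rows 7-8 cols 10-11 -> outside (row miss)
  B: rows 3-7 cols 9-11 z=1 -> covers; best now B (z=1)
  C: rows 4-6 cols 10-11 z=3 -> covers; best now B (z=1)
  D: rows 4-8 cols 6-11 z=4 -> covers; best now B (z=1)
Winner: B at z=1

Answer: 1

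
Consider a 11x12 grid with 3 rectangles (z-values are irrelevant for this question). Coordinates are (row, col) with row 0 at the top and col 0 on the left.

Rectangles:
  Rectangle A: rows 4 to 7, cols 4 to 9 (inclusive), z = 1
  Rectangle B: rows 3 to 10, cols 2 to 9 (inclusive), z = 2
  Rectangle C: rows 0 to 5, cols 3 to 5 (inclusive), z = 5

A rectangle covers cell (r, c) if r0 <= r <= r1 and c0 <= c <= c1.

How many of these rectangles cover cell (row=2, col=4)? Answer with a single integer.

Check cell (2,4):
  A: rows 4-7 cols 4-9 -> outside (row miss)
  B: rows 3-10 cols 2-9 -> outside (row miss)
  C: rows 0-5 cols 3-5 -> covers
Count covering = 1

Answer: 1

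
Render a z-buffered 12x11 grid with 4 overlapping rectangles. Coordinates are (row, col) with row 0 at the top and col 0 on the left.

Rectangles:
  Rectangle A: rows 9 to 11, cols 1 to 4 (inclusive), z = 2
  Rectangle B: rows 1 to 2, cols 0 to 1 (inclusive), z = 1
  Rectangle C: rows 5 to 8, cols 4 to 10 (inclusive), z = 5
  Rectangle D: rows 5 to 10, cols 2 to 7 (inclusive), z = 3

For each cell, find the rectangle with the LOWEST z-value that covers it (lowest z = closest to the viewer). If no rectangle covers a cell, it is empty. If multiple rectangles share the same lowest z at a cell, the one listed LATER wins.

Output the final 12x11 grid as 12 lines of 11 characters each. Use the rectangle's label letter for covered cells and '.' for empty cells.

...........
BB.........
BB.........
...........
...........
..DDDDDDCCC
..DDDDDDCCC
..DDDDDDCCC
..DDDDDDCCC
.AAAADDD...
.AAAADDD...
.AAAA......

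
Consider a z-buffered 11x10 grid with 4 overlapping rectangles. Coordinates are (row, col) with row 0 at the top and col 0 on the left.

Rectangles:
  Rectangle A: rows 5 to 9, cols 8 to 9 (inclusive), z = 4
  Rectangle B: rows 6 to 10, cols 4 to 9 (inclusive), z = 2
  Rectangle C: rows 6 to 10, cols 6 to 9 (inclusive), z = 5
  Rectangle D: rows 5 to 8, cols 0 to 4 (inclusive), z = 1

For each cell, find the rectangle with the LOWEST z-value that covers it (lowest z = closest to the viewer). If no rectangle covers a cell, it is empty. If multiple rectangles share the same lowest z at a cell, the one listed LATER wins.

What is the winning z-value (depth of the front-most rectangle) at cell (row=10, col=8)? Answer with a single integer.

Check cell (10,8):
  A: rows 5-9 cols 8-9 -> outside (row miss)
  B: rows 6-10 cols 4-9 z=2 -> covers; best now B (z=2)
  C: rows 6-10 cols 6-9 z=5 -> covers; best now B (z=2)
  D: rows 5-8 cols 0-4 -> outside (row miss)
Winner: B at z=2

Answer: 2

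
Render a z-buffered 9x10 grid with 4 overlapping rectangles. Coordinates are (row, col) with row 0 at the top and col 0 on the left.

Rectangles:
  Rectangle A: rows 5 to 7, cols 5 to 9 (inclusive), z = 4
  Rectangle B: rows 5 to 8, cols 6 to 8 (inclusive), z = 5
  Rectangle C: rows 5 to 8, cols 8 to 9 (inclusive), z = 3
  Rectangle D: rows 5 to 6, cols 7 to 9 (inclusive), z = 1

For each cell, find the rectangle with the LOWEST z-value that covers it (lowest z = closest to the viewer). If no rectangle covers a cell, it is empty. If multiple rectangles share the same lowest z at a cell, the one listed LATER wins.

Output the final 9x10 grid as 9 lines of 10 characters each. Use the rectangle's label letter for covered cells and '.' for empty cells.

..........
..........
..........
..........
..........
.....AADDD
.....AADDD
.....AAACC
......BBCC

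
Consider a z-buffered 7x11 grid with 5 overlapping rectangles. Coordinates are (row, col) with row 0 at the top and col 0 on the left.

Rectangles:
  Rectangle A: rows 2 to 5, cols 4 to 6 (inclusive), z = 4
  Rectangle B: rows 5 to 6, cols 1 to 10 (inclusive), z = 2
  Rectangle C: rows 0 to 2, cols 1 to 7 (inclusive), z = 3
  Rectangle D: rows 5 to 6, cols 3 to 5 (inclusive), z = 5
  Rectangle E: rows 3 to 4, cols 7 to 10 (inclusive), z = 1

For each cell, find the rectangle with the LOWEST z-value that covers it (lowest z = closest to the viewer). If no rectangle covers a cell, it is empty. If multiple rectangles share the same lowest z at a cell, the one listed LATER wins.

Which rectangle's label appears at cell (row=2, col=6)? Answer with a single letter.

Check cell (2,6):
  A: rows 2-5 cols 4-6 z=4 -> covers; best now A (z=4)
  B: rows 5-6 cols 1-10 -> outside (row miss)
  C: rows 0-2 cols 1-7 z=3 -> covers; best now C (z=3)
  D: rows 5-6 cols 3-5 -> outside (row miss)
  E: rows 3-4 cols 7-10 -> outside (row miss)
Winner: C at z=3

Answer: C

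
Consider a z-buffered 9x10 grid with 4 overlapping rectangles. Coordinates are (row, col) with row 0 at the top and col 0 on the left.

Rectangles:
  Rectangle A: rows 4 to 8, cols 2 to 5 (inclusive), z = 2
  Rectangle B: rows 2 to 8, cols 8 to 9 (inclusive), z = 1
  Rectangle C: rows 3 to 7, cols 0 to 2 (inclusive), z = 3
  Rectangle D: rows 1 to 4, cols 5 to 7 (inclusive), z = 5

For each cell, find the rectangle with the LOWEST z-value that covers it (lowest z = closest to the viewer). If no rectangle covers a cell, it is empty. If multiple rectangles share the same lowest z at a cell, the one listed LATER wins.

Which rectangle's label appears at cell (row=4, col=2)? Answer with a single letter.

Check cell (4,2):
  A: rows 4-8 cols 2-5 z=2 -> covers; best now A (z=2)
  B: rows 2-8 cols 8-9 -> outside (col miss)
  C: rows 3-7 cols 0-2 z=3 -> covers; best now A (z=2)
  D: rows 1-4 cols 5-7 -> outside (col miss)
Winner: A at z=2

Answer: A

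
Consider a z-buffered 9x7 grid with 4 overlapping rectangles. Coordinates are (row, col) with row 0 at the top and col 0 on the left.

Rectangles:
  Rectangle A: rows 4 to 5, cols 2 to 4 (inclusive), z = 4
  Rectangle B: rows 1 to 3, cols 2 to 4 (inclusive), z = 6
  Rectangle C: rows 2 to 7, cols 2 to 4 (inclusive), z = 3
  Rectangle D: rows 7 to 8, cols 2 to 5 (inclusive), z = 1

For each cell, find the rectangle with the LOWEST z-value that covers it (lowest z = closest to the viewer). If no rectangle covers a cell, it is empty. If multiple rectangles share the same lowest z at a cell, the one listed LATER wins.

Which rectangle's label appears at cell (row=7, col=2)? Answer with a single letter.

Check cell (7,2):
  A: rows 4-5 cols 2-4 -> outside (row miss)
  B: rows 1-3 cols 2-4 -> outside (row miss)
  C: rows 2-7 cols 2-4 z=3 -> covers; best now C (z=3)
  D: rows 7-8 cols 2-5 z=1 -> covers; best now D (z=1)
Winner: D at z=1

Answer: D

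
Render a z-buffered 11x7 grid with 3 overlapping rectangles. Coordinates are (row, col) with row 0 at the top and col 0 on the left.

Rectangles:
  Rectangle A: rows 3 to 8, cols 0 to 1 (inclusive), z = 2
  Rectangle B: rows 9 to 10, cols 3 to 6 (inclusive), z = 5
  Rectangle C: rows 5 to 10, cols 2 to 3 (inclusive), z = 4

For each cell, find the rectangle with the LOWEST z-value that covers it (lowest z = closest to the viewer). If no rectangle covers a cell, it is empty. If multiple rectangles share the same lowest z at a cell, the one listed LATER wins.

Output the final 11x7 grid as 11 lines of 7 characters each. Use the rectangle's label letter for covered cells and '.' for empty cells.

.......
.......
.......
AA.....
AA.....
AACC...
AACC...
AACC...
AACC...
..CCBBB
..CCBBB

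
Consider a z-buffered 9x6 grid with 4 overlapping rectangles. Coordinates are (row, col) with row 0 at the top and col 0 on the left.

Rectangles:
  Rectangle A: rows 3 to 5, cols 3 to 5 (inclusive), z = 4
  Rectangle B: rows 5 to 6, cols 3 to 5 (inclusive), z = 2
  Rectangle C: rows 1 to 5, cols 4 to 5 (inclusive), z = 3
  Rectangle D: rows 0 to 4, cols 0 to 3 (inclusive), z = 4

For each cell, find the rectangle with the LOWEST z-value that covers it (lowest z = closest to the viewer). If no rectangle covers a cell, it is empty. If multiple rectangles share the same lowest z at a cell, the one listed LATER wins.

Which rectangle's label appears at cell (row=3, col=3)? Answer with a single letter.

Check cell (3,3):
  A: rows 3-5 cols 3-5 z=4 -> covers; best now A (z=4)
  B: rows 5-6 cols 3-5 -> outside (row miss)
  C: rows 1-5 cols 4-5 -> outside (col miss)
  D: rows 0-4 cols 0-3 z=4 -> covers; best now D (z=4)
Winner: D at z=4

Answer: D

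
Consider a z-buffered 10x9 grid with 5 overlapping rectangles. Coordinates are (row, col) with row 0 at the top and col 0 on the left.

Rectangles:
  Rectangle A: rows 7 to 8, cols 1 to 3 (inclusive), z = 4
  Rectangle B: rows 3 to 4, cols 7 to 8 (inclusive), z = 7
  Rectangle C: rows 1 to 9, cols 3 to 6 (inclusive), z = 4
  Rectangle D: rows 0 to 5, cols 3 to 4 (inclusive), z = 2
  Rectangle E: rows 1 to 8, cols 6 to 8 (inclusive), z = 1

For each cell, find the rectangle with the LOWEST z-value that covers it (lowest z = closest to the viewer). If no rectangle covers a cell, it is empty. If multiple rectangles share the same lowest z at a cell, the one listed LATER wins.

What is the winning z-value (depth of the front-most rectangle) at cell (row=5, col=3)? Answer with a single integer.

Answer: 2

Derivation:
Check cell (5,3):
  A: rows 7-8 cols 1-3 -> outside (row miss)
  B: rows 3-4 cols 7-8 -> outside (row miss)
  C: rows 1-9 cols 3-6 z=4 -> covers; best now C (z=4)
  D: rows 0-5 cols 3-4 z=2 -> covers; best now D (z=2)
  E: rows 1-8 cols 6-8 -> outside (col miss)
Winner: D at z=2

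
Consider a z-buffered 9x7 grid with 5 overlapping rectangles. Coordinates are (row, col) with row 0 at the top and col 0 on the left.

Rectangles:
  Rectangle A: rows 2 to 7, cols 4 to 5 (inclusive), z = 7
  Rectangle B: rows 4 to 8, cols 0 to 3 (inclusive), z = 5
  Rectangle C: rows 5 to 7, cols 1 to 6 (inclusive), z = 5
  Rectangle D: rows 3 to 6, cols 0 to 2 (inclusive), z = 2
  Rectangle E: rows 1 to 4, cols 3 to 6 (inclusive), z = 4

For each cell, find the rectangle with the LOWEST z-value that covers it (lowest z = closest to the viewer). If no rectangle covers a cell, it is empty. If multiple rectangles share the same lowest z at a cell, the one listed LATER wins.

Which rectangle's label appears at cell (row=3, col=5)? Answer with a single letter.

Check cell (3,5):
  A: rows 2-7 cols 4-5 z=7 -> covers; best now A (z=7)
  B: rows 4-8 cols 0-3 -> outside (row miss)
  C: rows 5-7 cols 1-6 -> outside (row miss)
  D: rows 3-6 cols 0-2 -> outside (col miss)
  E: rows 1-4 cols 3-6 z=4 -> covers; best now E (z=4)
Winner: E at z=4

Answer: E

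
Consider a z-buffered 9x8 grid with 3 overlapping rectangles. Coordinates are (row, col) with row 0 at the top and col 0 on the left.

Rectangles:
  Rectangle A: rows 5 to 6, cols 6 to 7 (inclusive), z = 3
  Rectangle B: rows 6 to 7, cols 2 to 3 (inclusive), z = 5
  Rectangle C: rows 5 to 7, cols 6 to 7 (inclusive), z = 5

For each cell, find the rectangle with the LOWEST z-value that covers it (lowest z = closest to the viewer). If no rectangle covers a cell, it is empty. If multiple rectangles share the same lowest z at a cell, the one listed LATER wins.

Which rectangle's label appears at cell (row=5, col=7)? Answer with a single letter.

Answer: A

Derivation:
Check cell (5,7):
  A: rows 5-6 cols 6-7 z=3 -> covers; best now A (z=3)
  B: rows 6-7 cols 2-3 -> outside (row miss)
  C: rows 5-7 cols 6-7 z=5 -> covers; best now A (z=3)
Winner: A at z=3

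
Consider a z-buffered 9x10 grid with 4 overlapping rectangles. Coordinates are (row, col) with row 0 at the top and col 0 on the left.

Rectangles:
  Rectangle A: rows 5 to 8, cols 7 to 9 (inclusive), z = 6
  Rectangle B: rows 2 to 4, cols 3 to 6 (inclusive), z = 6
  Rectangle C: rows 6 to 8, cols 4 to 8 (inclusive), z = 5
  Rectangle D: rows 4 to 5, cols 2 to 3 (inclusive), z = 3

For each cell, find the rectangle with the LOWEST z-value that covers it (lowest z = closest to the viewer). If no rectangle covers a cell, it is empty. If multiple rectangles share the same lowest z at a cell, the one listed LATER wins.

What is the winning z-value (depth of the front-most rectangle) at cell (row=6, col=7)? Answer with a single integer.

Check cell (6,7):
  A: rows 5-8 cols 7-9 z=6 -> covers; best now A (z=6)
  B: rows 2-4 cols 3-6 -> outside (row miss)
  C: rows 6-8 cols 4-8 z=5 -> covers; best now C (z=5)
  D: rows 4-5 cols 2-3 -> outside (row miss)
Winner: C at z=5

Answer: 5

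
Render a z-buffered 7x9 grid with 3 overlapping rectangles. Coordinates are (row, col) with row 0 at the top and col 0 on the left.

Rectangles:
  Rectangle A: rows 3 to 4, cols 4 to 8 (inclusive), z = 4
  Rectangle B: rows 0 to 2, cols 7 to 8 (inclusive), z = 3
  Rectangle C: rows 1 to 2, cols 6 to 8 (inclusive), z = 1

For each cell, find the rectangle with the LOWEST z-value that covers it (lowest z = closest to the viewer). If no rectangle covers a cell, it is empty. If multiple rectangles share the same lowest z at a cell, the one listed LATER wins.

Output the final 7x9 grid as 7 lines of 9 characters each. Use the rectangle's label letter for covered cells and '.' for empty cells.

.......BB
......CCC
......CCC
....AAAAA
....AAAAA
.........
.........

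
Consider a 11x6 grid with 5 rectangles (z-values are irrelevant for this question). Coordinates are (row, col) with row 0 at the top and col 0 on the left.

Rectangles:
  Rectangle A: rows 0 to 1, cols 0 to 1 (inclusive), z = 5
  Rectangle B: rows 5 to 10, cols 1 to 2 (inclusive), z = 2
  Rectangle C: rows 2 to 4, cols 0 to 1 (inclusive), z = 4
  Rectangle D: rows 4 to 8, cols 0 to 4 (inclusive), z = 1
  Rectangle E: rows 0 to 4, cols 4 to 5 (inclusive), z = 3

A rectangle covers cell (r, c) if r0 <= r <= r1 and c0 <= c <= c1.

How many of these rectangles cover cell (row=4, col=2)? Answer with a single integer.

Answer: 1

Derivation:
Check cell (4,2):
  A: rows 0-1 cols 0-1 -> outside (row miss)
  B: rows 5-10 cols 1-2 -> outside (row miss)
  C: rows 2-4 cols 0-1 -> outside (col miss)
  D: rows 4-8 cols 0-4 -> covers
  E: rows 0-4 cols 4-5 -> outside (col miss)
Count covering = 1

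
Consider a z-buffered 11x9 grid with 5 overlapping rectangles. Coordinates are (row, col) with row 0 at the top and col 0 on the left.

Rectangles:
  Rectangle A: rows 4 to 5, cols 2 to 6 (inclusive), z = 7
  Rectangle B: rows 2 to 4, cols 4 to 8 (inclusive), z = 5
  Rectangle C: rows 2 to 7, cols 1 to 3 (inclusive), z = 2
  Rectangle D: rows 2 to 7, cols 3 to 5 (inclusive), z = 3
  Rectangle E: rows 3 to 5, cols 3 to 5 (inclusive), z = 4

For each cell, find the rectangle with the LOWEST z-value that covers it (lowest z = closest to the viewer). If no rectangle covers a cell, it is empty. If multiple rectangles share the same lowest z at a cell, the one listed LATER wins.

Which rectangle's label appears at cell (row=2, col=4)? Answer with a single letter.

Check cell (2,4):
  A: rows 4-5 cols 2-6 -> outside (row miss)
  B: rows 2-4 cols 4-8 z=5 -> covers; best now B (z=5)
  C: rows 2-7 cols 1-3 -> outside (col miss)
  D: rows 2-7 cols 3-5 z=3 -> covers; best now D (z=3)
  E: rows 3-5 cols 3-5 -> outside (row miss)
Winner: D at z=3

Answer: D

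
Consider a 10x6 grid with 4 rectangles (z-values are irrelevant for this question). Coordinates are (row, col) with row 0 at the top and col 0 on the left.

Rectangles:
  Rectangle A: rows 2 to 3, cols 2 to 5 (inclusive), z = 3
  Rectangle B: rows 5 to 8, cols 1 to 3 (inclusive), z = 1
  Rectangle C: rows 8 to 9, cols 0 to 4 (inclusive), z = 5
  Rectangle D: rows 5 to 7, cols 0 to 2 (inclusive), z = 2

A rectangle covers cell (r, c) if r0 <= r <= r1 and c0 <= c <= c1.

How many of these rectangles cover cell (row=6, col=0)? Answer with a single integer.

Check cell (6,0):
  A: rows 2-3 cols 2-5 -> outside (row miss)
  B: rows 5-8 cols 1-3 -> outside (col miss)
  C: rows 8-9 cols 0-4 -> outside (row miss)
  D: rows 5-7 cols 0-2 -> covers
Count covering = 1

Answer: 1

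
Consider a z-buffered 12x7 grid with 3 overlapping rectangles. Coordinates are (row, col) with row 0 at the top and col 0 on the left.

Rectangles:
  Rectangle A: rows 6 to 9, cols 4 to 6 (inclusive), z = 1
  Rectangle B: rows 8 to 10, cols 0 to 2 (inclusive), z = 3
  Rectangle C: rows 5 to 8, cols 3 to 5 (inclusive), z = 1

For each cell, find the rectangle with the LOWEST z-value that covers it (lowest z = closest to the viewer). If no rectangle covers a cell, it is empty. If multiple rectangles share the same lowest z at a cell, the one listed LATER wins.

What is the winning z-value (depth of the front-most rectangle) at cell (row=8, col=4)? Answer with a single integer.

Answer: 1

Derivation:
Check cell (8,4):
  A: rows 6-9 cols 4-6 z=1 -> covers; best now A (z=1)
  B: rows 8-10 cols 0-2 -> outside (col miss)
  C: rows 5-8 cols 3-5 z=1 -> covers; best now C (z=1)
Winner: C at z=1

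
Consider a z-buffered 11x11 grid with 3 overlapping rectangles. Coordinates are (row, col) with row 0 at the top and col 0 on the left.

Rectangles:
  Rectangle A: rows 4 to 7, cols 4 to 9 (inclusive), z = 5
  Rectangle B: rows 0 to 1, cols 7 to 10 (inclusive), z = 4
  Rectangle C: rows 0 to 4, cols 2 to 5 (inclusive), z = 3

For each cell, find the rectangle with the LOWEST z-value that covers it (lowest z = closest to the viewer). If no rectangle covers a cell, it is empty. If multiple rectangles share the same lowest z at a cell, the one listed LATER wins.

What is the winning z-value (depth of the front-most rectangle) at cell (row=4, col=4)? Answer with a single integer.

Check cell (4,4):
  A: rows 4-7 cols 4-9 z=5 -> covers; best now A (z=5)
  B: rows 0-1 cols 7-10 -> outside (row miss)
  C: rows 0-4 cols 2-5 z=3 -> covers; best now C (z=3)
Winner: C at z=3

Answer: 3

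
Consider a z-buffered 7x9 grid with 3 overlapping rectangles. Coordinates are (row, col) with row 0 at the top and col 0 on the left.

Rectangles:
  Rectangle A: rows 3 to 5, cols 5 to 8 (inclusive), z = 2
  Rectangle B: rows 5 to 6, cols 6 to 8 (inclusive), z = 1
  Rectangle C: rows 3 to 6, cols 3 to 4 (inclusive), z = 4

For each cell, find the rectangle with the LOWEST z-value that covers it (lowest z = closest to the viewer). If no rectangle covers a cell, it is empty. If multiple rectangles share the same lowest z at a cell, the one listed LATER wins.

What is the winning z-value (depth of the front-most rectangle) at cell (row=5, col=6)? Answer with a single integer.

Answer: 1

Derivation:
Check cell (5,6):
  A: rows 3-5 cols 5-8 z=2 -> covers; best now A (z=2)
  B: rows 5-6 cols 6-8 z=1 -> covers; best now B (z=1)
  C: rows 3-6 cols 3-4 -> outside (col miss)
Winner: B at z=1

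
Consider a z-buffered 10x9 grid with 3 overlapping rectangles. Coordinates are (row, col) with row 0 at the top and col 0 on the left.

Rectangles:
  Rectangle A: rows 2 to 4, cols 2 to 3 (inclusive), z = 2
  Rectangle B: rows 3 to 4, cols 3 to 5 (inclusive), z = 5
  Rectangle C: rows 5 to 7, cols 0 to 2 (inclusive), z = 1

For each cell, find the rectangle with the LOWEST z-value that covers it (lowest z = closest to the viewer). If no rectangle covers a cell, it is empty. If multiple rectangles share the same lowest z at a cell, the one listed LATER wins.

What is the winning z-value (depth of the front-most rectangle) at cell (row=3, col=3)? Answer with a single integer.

Answer: 2

Derivation:
Check cell (3,3):
  A: rows 2-4 cols 2-3 z=2 -> covers; best now A (z=2)
  B: rows 3-4 cols 3-5 z=5 -> covers; best now A (z=2)
  C: rows 5-7 cols 0-2 -> outside (row miss)
Winner: A at z=2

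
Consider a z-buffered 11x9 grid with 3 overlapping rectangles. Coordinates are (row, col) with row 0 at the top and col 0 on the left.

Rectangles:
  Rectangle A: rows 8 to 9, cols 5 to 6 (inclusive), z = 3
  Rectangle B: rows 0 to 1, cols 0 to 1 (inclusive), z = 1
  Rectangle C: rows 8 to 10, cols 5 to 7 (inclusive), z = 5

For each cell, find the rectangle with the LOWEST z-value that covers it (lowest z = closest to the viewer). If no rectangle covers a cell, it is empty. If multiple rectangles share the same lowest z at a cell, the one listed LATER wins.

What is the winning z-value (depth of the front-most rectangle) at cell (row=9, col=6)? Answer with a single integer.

Answer: 3

Derivation:
Check cell (9,6):
  A: rows 8-9 cols 5-6 z=3 -> covers; best now A (z=3)
  B: rows 0-1 cols 0-1 -> outside (row miss)
  C: rows 8-10 cols 5-7 z=5 -> covers; best now A (z=3)
Winner: A at z=3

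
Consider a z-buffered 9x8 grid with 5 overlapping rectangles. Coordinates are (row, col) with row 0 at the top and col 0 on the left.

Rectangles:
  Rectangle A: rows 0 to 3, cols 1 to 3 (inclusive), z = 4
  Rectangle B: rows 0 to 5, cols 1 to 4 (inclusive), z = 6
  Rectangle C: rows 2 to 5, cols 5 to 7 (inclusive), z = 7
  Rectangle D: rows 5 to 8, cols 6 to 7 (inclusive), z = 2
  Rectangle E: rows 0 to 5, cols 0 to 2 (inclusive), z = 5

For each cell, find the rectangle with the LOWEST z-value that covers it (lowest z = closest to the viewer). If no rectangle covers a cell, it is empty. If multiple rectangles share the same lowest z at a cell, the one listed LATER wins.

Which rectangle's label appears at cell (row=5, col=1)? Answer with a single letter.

Check cell (5,1):
  A: rows 0-3 cols 1-3 -> outside (row miss)
  B: rows 0-5 cols 1-4 z=6 -> covers; best now B (z=6)
  C: rows 2-5 cols 5-7 -> outside (col miss)
  D: rows 5-8 cols 6-7 -> outside (col miss)
  E: rows 0-5 cols 0-2 z=5 -> covers; best now E (z=5)
Winner: E at z=5

Answer: E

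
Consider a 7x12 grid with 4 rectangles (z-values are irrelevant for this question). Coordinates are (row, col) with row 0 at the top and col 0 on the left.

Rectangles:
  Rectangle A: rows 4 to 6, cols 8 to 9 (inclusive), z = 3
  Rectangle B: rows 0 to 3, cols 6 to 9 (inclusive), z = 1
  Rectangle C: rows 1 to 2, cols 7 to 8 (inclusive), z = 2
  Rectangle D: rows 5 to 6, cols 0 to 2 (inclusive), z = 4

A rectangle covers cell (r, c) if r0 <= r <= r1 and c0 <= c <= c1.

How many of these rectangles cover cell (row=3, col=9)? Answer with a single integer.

Check cell (3,9):
  A: rows 4-6 cols 8-9 -> outside (row miss)
  B: rows 0-3 cols 6-9 -> covers
  C: rows 1-2 cols 7-8 -> outside (row miss)
  D: rows 5-6 cols 0-2 -> outside (row miss)
Count covering = 1

Answer: 1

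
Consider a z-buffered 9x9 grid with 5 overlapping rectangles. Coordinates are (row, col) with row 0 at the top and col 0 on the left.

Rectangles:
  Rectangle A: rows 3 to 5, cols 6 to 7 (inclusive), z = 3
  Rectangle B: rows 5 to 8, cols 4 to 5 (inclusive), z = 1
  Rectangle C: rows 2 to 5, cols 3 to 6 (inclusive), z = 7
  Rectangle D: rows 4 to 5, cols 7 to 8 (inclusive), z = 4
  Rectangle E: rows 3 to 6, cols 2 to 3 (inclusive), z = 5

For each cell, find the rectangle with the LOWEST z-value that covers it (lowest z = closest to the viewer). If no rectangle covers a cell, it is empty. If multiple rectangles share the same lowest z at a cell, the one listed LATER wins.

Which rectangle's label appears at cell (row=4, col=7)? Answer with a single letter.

Check cell (4,7):
  A: rows 3-5 cols 6-7 z=3 -> covers; best now A (z=3)
  B: rows 5-8 cols 4-5 -> outside (row miss)
  C: rows 2-5 cols 3-6 -> outside (col miss)
  D: rows 4-5 cols 7-8 z=4 -> covers; best now A (z=3)
  E: rows 3-6 cols 2-3 -> outside (col miss)
Winner: A at z=3

Answer: A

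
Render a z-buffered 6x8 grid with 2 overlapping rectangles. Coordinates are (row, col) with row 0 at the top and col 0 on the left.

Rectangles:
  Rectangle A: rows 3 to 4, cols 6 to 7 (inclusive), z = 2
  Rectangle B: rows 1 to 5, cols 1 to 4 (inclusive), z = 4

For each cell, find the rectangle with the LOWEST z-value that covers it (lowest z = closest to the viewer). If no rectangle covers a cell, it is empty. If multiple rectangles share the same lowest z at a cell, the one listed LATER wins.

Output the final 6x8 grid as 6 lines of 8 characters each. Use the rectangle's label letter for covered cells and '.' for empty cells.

........
.BBBB...
.BBBB...
.BBBB.AA
.BBBB.AA
.BBBB...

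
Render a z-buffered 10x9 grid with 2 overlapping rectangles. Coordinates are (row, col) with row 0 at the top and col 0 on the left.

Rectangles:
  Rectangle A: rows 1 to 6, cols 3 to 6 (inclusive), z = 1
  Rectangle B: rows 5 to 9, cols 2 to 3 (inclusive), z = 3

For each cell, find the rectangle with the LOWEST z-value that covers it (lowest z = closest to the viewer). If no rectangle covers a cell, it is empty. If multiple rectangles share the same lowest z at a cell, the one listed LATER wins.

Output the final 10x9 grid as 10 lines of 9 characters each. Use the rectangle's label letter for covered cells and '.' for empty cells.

.........
...AAAA..
...AAAA..
...AAAA..
...AAAA..
..BAAAA..
..BAAAA..
..BB.....
..BB.....
..BB.....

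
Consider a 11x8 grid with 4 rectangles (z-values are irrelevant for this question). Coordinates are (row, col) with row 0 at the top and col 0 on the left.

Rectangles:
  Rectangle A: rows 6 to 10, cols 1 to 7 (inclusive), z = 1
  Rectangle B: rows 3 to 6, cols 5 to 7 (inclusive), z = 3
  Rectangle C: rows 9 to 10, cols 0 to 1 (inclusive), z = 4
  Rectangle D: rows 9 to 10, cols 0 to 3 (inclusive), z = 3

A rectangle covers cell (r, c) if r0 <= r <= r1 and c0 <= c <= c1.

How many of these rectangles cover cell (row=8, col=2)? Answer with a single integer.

Answer: 1

Derivation:
Check cell (8,2):
  A: rows 6-10 cols 1-7 -> covers
  B: rows 3-6 cols 5-7 -> outside (row miss)
  C: rows 9-10 cols 0-1 -> outside (row miss)
  D: rows 9-10 cols 0-3 -> outside (row miss)
Count covering = 1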